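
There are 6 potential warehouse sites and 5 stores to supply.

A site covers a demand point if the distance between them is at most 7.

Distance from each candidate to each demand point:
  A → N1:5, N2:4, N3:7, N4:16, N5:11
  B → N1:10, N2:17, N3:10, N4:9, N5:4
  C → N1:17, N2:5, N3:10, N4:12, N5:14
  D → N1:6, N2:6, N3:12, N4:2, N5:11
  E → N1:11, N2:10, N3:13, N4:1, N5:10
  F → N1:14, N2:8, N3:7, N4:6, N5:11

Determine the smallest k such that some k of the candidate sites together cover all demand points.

3

Coverage sets (demand points within 7 of each site):
  A: {N1, N2, N3}
  B: {N5}
  C: {N2}
  D: {N1, N2, N4}
  E: {N4}
  F: {N3, N4}
No 2 sites suffice: every size-2 union leaves at least one demand point uncovered.
But {A, B, D} covers everything, so the minimum is 3.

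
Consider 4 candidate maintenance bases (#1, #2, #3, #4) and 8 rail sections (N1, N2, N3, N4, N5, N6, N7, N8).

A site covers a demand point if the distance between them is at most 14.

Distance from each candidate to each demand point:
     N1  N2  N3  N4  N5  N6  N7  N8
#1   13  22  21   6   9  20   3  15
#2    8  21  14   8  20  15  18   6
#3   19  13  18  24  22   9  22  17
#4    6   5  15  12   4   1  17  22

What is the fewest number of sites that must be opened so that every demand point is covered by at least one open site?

3

Coverage sets (demand points within 14 of each site):
  #1: {N1, N4, N5, N7}
  #2: {N1, N3, N4, N8}
  #3: {N2, N6}
  #4: {N1, N2, N4, N5, N6}
No 2 sites suffice: every size-2 union leaves at least one demand point uncovered.
But {#1, #2, #3} covers everything, so the minimum is 3.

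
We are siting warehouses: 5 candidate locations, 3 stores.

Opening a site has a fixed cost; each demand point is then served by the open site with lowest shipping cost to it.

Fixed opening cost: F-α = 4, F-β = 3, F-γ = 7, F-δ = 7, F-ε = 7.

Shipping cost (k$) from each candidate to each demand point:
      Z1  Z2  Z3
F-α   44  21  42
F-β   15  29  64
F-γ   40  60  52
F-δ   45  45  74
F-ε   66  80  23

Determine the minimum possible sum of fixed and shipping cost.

73

Open {F-α, F-β, F-ε}: assign each demand point to its cheapest open site.
  Z1→F-β 15, Z2→F-α 21, Z3→F-ε 23
  shipping cost 59, fixed 14 → total 73.
Compare {F-β, F-ε}: shipping cost 67 + fixed 10 = 77.
Compare {F-α, F-β, F-γ, F-ε}: shipping cost 59 + fixed 21 = 80.
Compare {F-α, F-β, F-δ, F-ε}: shipping cost 59 + fixed 21 = 80.
All other subsets cost ≥ 77. Minimum total cost: 73.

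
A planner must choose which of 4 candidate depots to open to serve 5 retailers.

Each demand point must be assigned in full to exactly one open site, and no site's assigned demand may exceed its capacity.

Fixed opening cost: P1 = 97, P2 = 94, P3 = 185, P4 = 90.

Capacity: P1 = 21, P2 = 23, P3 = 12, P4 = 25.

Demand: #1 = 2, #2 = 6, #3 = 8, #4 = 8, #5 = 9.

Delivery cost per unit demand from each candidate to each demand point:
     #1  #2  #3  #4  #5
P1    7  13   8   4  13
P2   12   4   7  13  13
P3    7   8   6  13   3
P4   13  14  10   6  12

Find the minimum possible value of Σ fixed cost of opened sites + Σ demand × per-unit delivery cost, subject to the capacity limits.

Open {P1, P2}; cheapest assignment that respects the capacities:
  P1 (cap 21, load 19): #1, #4, #5 — cost 2×7 + 8×4 + 9×13 = 163
  P2 (cap 23, load 14): #2, #3 — cost 6×4 + 8×7 = 80
  Shipping 243, fixed 191 → total 434.
  Any other capacity-feasible assignment to {P1, P2} ships for at least 243.
Compare {P2, P4}: its best feasible assignment gives total 444.
Compare {P1, P4}: its best feasible assignment gives total 489.
Every other set of open sites that can feasibly serve all demand totals ≥ 444 even under its best assignment. Minimum: 434.

434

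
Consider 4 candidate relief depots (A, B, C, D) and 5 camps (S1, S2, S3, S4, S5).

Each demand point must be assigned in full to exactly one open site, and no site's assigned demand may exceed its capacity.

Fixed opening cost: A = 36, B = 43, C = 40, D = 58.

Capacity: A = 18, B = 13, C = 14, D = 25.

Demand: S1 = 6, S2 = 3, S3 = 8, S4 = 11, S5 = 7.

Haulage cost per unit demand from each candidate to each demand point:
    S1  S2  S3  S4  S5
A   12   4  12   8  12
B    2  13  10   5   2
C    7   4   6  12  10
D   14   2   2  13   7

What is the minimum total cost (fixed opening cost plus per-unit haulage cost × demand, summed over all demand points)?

Open {A, B, D}; cheapest assignment that respects the capacities:
  A (cap 18, load 11): S4 — cost 11×8 = 88
  B (cap 13, load 13): S1, S5 — cost 6×2 + 7×2 = 26
  D (cap 25, load 11): S2, S3 — cost 3×2 + 8×2 = 22
  Shipping 136, fixed 137 → total 273.
  Any other capacity-feasible assignment to {A, B, D} ships for at least 136.
Compare {B, D}: its best feasible assignment gives total 292.
Compare {A, B, C}: its best feasible assignment gives total 293.
Every other set of open sites that can feasibly serve all demand totals ≥ 292 even under its best assignment. Minimum: 273.

273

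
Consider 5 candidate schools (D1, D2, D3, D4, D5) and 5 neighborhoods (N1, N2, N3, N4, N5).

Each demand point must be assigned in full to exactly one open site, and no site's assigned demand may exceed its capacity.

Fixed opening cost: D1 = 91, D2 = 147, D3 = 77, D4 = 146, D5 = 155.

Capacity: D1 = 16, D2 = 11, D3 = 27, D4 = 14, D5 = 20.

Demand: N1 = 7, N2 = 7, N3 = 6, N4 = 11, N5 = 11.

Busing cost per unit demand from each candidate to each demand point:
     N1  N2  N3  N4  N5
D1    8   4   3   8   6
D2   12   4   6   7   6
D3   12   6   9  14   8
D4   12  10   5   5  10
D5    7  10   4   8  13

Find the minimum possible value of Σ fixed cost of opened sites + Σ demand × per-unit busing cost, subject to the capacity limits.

Open {D3, D5}; cheapest assignment that respects the capacities:
  D3 (cap 27, load 24): N2, N3, N5 — cost 7×6 + 6×9 + 11×8 = 184
  D5 (cap 20, load 18): N1, N4 — cost 7×7 + 11×8 = 137
  Shipping 321, fixed 232 → total 553.
  Any other capacity-feasible assignment to {D3, D5} ships for at least 321.
Compare {D1, D3, D4}: its best feasible assignment gives total 573.
Compare {D1, D3, D5}: its best feasible assignment gives total 594.
Every other set of open sites that can feasibly serve all demand totals ≥ 573 even under its best assignment. Minimum: 553.

553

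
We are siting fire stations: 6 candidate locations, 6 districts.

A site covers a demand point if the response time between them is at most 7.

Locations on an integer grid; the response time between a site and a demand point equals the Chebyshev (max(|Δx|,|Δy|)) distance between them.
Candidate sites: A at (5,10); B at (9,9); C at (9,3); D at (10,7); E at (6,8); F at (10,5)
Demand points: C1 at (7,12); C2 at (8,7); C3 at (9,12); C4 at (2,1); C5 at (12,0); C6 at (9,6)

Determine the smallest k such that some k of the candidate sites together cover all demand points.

2

Coverage sets (demand points within 7 of each site):
  A: {C1, C2, C3, C6}
  B: {C1, C2, C3, C6}
  C: {C2, C4, C5, C6}
  D: {C1, C2, C3, C5, C6}
  E: {C1, C2, C3, C4, C6}
  F: {C1, C2, C3, C5, C6}
No single site covers all 6 demand points.
But {A, C} covers everything, so the minimum is 2.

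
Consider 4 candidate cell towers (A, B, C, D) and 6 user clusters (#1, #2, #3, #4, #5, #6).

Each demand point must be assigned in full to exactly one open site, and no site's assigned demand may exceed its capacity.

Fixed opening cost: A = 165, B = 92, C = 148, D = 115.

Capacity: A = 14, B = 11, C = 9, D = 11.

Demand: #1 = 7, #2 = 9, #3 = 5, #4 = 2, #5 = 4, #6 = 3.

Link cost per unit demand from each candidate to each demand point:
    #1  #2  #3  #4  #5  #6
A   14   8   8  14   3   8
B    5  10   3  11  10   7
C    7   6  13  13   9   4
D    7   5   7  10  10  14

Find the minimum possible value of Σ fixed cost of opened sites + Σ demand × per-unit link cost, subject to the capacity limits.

545

Open {A, B, D}; cheapest assignment that respects the capacities:
  A (cap 14, load 9): #3, #5 — cost 5×8 + 4×3 = 52
  B (cap 11, load 10): #1, #6 — cost 7×5 + 3×7 = 56
  D (cap 11, load 11): #2, #4 — cost 9×5 + 2×10 = 65
  Shipping 173, fixed 372 → total 545.
  Any other capacity-feasible assignment to {A, B, D} ships for at least 173.
Compare {B, C, D}: its best feasible assignment gives total 556.
Compare {A, B, C}: its best feasible assignment gives total 592.
Every other set of open sites that can feasibly serve all demand totals ≥ 556 even under its best assignment. Minimum: 545.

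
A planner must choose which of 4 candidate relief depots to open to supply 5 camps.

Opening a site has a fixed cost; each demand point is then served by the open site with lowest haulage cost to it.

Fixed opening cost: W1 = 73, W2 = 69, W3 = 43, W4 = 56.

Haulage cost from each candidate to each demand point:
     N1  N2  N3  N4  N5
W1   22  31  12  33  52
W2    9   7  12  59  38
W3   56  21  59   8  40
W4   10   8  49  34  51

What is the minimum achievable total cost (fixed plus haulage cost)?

Open {W2, W3}: assign each demand point to its cheapest open site.
  N1→W2 9, N2→W2 7, N3→W2 12, N4→W3 8, N5→W2 38
  haulage cost 74, fixed 112 → total 186.
Compare {W2}: haulage cost 125 + fixed 69 = 194.
Compare {W4}: haulage cost 152 + fixed 56 = 208.
Compare {W3, W4}: haulage cost 115 + fixed 99 = 214.
All other subsets cost ≥ 194. Minimum total cost: 186.

186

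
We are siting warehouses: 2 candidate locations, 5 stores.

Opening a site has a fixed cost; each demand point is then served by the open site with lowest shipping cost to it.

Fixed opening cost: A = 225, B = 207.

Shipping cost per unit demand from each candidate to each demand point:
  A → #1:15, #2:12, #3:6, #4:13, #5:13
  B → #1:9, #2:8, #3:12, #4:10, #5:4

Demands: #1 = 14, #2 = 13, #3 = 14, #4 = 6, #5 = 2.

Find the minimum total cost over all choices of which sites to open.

Open {B}: assign each demand point to its cheapest open site.
  #1→B 14×9=126, #2→B 13×8=104, #3→B 14×12=168, #4→B 6×10=60, #5→B 2×4=8
  shipping cost 466, fixed 207 → total 673.
Compare {A}: shipping cost 554 + fixed 225 = 779.
Compare {A, B}: shipping cost 382 + fixed 432 = 814.

673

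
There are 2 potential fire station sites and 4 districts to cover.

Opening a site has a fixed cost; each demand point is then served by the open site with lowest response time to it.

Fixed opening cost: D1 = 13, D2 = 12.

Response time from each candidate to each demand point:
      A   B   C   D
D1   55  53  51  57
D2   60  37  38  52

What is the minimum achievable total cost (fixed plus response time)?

199

Open {D2}: assign each demand point to its cheapest open site.
  A→D2 60, B→D2 37, C→D2 38, D→D2 52
  response time 187, fixed 12 → total 199.
Compare {D1, D2}: response time 182 + fixed 25 = 207.
Compare {D1}: response time 216 + fixed 13 = 229.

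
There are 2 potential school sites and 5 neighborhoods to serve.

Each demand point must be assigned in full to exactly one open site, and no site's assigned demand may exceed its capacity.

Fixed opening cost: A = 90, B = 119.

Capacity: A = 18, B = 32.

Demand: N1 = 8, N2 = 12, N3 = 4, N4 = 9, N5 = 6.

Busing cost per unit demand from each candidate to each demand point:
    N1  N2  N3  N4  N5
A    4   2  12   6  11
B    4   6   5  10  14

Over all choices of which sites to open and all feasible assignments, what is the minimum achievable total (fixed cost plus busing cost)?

Open {A, B}; cheapest assignment that respects the capacities:
  A (cap 18, load 18): N2, N5 — cost 12×2 + 6×11 = 90
  B (cap 32, load 21): N1, N3, N4 — cost 8×4 + 4×5 + 9×10 = 142
  Shipping 232, fixed 209 → total 441.
  Any other capacity-feasible assignment to {A, B} ships for at least 232.
Total demand is 39 and no other set of sites has combined capacity ≥ 39, so {A, B} is the only feasible choice of open sites. Minimum: 441.

441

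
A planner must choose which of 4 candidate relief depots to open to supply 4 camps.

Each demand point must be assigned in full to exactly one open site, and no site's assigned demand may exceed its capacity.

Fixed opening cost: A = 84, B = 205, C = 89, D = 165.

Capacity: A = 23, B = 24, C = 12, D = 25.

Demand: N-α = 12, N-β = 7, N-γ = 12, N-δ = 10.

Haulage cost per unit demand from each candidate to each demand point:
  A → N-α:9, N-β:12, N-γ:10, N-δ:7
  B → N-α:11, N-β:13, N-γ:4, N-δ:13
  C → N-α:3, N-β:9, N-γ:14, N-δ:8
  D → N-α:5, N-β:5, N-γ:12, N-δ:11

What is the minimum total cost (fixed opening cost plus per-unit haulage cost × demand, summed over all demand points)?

534

Open {A, D}; cheapest assignment that respects the capacities:
  A (cap 23, load 22): N-γ, N-δ — cost 12×10 + 10×7 = 190
  D (cap 25, load 19): N-α, N-β — cost 12×5 + 7×5 = 95
  Shipping 285, fixed 249 → total 534.
  Any other capacity-feasible assignment to {A, D} ships for at least 285.
Compare {A, C, D}: its best feasible assignment gives total 599.
Compare {A, B}: its best feasible assignment gives total 606.
Every other set of open sites that can feasibly serve all demand totals ≥ 599 even under its best assignment. Minimum: 534.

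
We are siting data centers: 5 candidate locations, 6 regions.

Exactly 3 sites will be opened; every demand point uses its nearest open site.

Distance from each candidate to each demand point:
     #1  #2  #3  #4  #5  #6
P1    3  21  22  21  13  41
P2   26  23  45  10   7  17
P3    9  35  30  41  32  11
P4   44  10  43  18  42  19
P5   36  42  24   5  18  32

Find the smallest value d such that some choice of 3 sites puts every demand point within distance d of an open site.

22

Open {P1, P2, P3}.
  Farthest demand point is #3 at distance 22 (to P1); all others are ≤ 22.
With {P1, P2, P4} the worst case is 22.
With {P1, P2, P5} the worst case is 22.
No size-3 selection achieves below 22.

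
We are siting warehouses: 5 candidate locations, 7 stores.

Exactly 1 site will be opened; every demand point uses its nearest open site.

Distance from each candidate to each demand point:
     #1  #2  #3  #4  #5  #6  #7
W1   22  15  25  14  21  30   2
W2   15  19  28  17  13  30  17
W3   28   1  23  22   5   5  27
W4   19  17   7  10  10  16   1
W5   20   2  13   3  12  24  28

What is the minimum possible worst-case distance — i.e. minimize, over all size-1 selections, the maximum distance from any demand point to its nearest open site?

19

Open {W4}.
  Farthest demand point is #1 at distance 19 (to W4); all others are ≤ 19.
With {W3} the worst case is 28.
With {W5} the worst case is 28.
No size-1 selection achieves below 19.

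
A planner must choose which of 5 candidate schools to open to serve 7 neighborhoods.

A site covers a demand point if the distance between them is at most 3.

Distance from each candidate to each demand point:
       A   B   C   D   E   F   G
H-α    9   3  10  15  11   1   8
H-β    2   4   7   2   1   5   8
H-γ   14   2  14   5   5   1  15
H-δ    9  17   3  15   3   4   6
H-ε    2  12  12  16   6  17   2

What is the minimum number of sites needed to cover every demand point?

4

Coverage sets (demand points within 3 of each site):
  H-α: {B, F}
  H-β: {A, D, E}
  H-γ: {B, F}
  H-δ: {C, E}
  H-ε: {A, G}
No 3 sites suffice: every size-3 union leaves at least one demand point uncovered.
But {H-α, H-β, H-δ, H-ε} covers everything, so the minimum is 4.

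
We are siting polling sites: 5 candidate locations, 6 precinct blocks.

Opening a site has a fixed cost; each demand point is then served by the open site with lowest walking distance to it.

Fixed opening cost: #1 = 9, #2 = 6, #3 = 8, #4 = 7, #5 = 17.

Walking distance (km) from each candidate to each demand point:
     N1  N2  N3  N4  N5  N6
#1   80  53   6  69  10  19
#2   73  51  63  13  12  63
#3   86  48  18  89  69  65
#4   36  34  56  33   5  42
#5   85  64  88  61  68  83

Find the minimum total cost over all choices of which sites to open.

135

Open {#1, #2, #4}: assign each demand point to its cheapest open site.
  N1→#4 36, N2→#4 34, N3→#1 6, N4→#2 13, N5→#4 5, N6→#1 19
  walking distance 113, fixed 22 → total 135.
Compare {#1, #2, #3, #4}: walking distance 113 + fixed 30 = 143.
Compare {#1, #4}: walking distance 133 + fixed 16 = 149.
Compare {#1, #2, #4, #5}: walking distance 113 + fixed 39 = 152.
All other subsets cost ≥ 143. Minimum total cost: 135.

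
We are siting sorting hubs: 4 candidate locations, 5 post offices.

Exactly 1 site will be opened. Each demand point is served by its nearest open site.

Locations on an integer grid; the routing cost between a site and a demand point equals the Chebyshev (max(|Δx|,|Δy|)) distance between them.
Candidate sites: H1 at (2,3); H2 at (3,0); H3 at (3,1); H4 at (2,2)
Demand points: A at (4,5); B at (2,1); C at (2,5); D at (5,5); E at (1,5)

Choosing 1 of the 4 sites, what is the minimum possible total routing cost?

Open {H1}.
  A→H1 2, B→H1 2, C→H1 2, D→H1 3, E→H1 2  ⇒ total 11.
Compare {H4}: total 13.
Compare {H3}: total 17.
No size-1 selection does better; minimum is 11.

11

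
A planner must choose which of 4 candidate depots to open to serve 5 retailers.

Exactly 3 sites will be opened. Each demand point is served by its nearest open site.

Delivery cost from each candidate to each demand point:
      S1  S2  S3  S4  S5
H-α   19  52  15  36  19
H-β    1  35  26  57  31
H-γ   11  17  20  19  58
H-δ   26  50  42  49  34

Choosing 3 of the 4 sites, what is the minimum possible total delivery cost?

Open {H-α, H-β, H-γ}.
  S1→H-β 1, S2→H-γ 17, S3→H-α 15, S4→H-γ 19, S5→H-α 19  ⇒ total 71.
Compare {H-α, H-γ, H-δ}: total 81.
Compare {H-β, H-γ, H-δ}: total 88.
No size-3 selection does better; minimum is 71.

71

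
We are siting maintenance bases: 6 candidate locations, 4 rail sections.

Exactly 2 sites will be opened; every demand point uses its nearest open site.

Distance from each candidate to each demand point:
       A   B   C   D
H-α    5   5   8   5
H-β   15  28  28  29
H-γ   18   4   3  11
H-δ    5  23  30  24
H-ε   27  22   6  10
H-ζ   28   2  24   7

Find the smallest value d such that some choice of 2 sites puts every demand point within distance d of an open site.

5

Open {H-α, H-γ}.
  Farthest demand point is A at distance 5 (to H-α); all others are ≤ 5.
With {H-α, H-ε} the worst case is 6.
With {H-α, H-β} the worst case is 8.
No size-2 selection achieves below 5.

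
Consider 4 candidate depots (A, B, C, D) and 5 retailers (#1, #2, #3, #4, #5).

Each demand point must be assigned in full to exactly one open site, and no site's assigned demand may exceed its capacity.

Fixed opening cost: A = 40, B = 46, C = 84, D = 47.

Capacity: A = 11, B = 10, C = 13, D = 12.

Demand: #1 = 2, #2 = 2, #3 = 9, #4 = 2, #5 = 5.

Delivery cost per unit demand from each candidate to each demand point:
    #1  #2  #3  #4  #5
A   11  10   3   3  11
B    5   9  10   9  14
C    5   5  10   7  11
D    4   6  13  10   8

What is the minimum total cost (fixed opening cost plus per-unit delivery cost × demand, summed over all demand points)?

180

Open {A, D}; cheapest assignment that respects the capacities:
  A (cap 11, load 11): #3, #4 — cost 9×3 + 2×3 = 33
  D (cap 12, load 9): #1, #2, #5 — cost 2×4 + 2×6 + 5×8 = 60
  Shipping 93, fixed 87 → total 180.
  Any other capacity-feasible assignment to {A, D} ships for at least 93.
Compare {A, B}: its best feasible assignment gives total 217.
Compare {A, B, D}: its best feasible assignment gives total 226.
Every other set of open sites that can feasibly serve all demand totals ≥ 217 even under its best assignment. Minimum: 180.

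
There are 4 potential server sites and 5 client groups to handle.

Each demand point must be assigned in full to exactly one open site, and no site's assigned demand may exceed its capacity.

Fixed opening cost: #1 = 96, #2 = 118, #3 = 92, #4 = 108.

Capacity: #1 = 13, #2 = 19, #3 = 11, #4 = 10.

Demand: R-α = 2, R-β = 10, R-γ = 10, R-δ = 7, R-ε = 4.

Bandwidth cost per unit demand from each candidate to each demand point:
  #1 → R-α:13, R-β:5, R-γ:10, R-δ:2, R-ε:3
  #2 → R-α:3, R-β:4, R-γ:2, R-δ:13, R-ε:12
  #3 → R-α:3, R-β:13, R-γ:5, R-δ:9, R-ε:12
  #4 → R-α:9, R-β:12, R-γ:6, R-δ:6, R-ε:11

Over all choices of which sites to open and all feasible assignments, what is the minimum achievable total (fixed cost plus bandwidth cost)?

Open {#1, #2, #3}; cheapest assignment that respects the capacities:
  #1 (cap 13, load 11): R-δ, R-ε — cost 7×2 + 4×3 = 26
  #2 (cap 19, load 12): R-α, R-β — cost 2×3 + 10×4 = 46
  #3 (cap 11, load 10): R-γ — cost 10×5 = 50
  Shipping 122, fixed 306 → total 428.
  Any other capacity-feasible assignment to {#1, #2, #3} ships for at least 122.
Compare {#1, #2, #4}: its best feasible assignment gives total 454.
Compare {#2, #3, #4}: its best feasible assignment gives total 504.
Every other set of open sites that can feasibly serve all demand totals ≥ 454 even under its best assignment. Minimum: 428.

428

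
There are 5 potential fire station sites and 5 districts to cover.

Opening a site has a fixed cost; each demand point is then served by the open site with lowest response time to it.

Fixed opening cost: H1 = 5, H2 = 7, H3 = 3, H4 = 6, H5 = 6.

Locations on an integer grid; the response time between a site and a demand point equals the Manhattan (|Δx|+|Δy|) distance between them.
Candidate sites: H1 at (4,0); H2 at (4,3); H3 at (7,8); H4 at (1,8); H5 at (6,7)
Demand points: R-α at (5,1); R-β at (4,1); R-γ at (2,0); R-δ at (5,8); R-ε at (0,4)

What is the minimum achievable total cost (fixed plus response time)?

23

Open {H1, H3}: assign each demand point to its cheapest open site.
  R-α→H1 2, R-β→H1 1, R-γ→H1 2, R-δ→H3 2, R-ε→H1 8
  response time 15, fixed 8 → total 23.
Compare {H1, H4}: response time 14 + fixed 11 = 25.
Compare {H1, H5}: response time 15 + fixed 11 = 26.
Compare {H1, H3, H4}: response time 12 + fixed 14 = 26.
All other subsets cost ≥ 25. Minimum total cost: 23.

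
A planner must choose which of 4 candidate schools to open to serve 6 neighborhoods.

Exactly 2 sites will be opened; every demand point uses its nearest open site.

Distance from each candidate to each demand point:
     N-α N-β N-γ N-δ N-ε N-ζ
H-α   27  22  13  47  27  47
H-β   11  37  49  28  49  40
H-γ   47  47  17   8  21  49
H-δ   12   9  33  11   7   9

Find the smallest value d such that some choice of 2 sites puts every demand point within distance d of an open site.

Open {H-α, H-δ}.
  Farthest demand point is N-γ at distance 13 (to H-α); all others are ≤ 13.
With {H-γ, H-δ} the worst case is 17.
With {H-β, H-δ} the worst case is 33.
No size-2 selection achieves below 13.

13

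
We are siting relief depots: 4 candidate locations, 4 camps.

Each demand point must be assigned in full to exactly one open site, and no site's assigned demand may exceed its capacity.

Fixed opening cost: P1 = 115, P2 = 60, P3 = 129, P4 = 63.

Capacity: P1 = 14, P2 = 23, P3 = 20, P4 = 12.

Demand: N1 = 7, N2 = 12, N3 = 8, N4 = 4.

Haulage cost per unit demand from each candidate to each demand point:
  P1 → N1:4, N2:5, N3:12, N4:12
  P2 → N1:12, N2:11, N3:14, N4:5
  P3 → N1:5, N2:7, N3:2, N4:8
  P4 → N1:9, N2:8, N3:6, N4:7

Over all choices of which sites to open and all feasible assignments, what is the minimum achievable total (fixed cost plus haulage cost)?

Open {P3, P4}; cheapest assignment that respects the capacities:
  P3 (cap 20, load 19): N1, N3, N4 — cost 7×5 + 8×2 + 4×8 = 83
  P4 (cap 12, load 12): N2 — cost 12×8 = 96
  Shipping 179, fixed 192 → total 371.
  Any other capacity-feasible assignment to {P3, P4} ships for at least 179.
Compare {P1, P3}: its best feasible assignment gives total 387.
Compare {P2, P3}: its best feasible assignment gives total 392.
Every other set of open sites that can feasibly serve all demand totals ≥ 387 even under its best assignment. Minimum: 371.

371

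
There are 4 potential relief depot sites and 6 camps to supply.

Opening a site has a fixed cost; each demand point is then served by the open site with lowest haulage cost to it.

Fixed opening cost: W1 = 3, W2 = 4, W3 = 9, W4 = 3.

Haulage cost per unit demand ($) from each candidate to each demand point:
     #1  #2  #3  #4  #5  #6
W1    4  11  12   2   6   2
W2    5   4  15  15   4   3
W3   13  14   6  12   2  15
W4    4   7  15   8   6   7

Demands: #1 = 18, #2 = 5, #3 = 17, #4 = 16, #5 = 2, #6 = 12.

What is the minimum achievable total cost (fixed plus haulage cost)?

Open {W1, W2, W3}: assign each demand point to its cheapest open site.
  #1→W1 18×4=72, #2→W2 5×4=20, #3→W3 17×6=102, #4→W1 16×2=32, #5→W3 2×2=4, #6→W1 12×2=24
  haulage cost 254, fixed 16 → total 270.
Compare {W1, W2, W3, W4}: haulage cost 254 + fixed 19 = 273.
Compare {W1, W3, W4}: haulage cost 269 + fixed 15 = 284.
Compare {W1, W3}: haulage cost 289 + fixed 12 = 301.
All other subsets cost ≥ 273. Minimum total cost: 270.

270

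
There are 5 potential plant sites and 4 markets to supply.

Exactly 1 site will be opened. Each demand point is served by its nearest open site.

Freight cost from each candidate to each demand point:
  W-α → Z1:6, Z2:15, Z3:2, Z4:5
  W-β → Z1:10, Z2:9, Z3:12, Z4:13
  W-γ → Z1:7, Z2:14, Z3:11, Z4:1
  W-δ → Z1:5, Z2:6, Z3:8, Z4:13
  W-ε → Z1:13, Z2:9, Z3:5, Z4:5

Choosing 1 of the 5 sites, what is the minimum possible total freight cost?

Open {W-α}.
  Z1→W-α 6, Z2→W-α 15, Z3→W-α 2, Z4→W-α 5  ⇒ total 28.
Compare {W-δ}: total 32.
Compare {W-ε}: total 32.
No size-1 selection does better; minimum is 28.

28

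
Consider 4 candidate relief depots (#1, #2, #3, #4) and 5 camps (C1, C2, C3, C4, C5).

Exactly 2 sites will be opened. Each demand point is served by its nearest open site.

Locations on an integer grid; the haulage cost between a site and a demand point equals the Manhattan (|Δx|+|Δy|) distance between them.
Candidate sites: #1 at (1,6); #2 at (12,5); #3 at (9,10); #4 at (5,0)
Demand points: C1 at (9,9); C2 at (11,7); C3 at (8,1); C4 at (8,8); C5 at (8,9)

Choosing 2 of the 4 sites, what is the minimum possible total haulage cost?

15

Open {#3, #4}.
  C1→#3 1, C2→#3 5, C3→#4 4, C4→#3 3, C5→#3 2  ⇒ total 15.
Compare {#2, #3}: total 17.
Compare {#1, #3}: total 21.
No size-2 selection does better; minimum is 15.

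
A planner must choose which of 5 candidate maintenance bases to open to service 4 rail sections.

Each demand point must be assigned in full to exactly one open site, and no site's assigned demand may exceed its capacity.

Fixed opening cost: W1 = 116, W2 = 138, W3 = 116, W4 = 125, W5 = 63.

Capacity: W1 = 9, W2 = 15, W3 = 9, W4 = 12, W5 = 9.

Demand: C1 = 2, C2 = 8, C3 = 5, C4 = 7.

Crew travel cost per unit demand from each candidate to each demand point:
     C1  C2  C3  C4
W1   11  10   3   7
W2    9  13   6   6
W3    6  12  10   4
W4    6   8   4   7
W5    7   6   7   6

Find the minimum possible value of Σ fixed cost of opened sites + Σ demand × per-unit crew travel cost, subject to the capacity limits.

339

Open {W2, W5}; cheapest assignment that respects the capacities:
  W2 (cap 15, load 14): C1, C3, C4 — cost 2×9 + 5×6 + 7×6 = 90
  W5 (cap 9, load 8): C2 — cost 8×6 = 48
  Shipping 138, fixed 201 → total 339.
  Any other capacity-feasible assignment to {W2, W5} ships for at least 138.
Compare {W1, W3, W5}: its best feasible assignment gives total 398.
Compare {W2, W4}: its best feasible assignment gives total 411.
Every other set of open sites that can feasibly serve all demand totals ≥ 398 even under its best assignment. Minimum: 339.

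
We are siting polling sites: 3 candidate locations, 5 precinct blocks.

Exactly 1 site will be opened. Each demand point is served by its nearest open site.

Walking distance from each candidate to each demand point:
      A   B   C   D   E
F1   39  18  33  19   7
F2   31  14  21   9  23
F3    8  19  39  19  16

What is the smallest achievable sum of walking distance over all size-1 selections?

Open {F2}.
  A→F2 31, B→F2 14, C→F2 21, D→F2 9, E→F2 23  ⇒ total 98.
Compare {F3}: total 101.
Compare {F1}: total 116.

98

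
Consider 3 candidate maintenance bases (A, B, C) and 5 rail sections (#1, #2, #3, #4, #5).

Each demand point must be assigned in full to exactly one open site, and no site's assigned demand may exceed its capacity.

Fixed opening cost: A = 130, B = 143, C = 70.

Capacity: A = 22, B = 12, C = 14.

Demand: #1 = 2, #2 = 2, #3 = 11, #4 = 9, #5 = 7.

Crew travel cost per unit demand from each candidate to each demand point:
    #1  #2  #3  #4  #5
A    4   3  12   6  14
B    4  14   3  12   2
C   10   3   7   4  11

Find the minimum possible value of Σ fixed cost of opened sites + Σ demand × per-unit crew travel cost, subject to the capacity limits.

443

Open {A, C}; cheapest assignment that respects the capacities:
  A (cap 22, load 20): #1, #2, #4, #5 — cost 2×4 + 2×3 + 9×6 + 7×14 = 166
  C (cap 14, load 11): #3 — cost 11×7 = 77
  Shipping 243, fixed 200 → total 443.
  Any other capacity-feasible assignment to {A, C} ships for at least 243.
Compare {A, B}: its best feasible assignment gives total 472.
Compare {A, B, C}: its best feasible assignment gives total 502.
Every other set of open sites that can feasibly serve all demand totals ≥ 472 even under its best assignment. Minimum: 443.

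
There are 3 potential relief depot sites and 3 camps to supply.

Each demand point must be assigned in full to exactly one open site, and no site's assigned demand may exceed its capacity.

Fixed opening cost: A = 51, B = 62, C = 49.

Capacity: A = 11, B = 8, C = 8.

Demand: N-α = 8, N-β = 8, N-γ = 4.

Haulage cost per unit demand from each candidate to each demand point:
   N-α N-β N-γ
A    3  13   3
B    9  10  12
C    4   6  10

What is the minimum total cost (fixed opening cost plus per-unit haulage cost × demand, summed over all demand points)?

Open {A, B, C}; cheapest assignment that respects the capacities:
  A (cap 11, load 8): N-α — cost 8×3 = 24
  B (cap 8, load 4): N-γ — cost 4×12 = 48
  C (cap 8, load 8): N-β — cost 8×6 = 48
  Shipping 120, fixed 162 → total 282.
  Any other capacity-feasible assignment to {A, B, C} ships for at least 120.
Total demand is 20 and no other set of sites has combined capacity ≥ 20, so {A, B, C} is the only feasible choice of open sites. Minimum: 282.

282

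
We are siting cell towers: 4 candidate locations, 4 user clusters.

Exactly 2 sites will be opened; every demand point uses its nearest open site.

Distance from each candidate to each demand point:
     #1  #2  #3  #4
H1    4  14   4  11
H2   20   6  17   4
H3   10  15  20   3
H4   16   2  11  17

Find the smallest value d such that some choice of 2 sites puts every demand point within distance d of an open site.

Open {H1, H2}.
  Farthest demand point is #2 at distance 6 (to H2); all others are ≤ 6.
With {H1, H4} the worst case is 11.
With {H3, H4} the worst case is 11.
No size-2 selection achieves below 6.

6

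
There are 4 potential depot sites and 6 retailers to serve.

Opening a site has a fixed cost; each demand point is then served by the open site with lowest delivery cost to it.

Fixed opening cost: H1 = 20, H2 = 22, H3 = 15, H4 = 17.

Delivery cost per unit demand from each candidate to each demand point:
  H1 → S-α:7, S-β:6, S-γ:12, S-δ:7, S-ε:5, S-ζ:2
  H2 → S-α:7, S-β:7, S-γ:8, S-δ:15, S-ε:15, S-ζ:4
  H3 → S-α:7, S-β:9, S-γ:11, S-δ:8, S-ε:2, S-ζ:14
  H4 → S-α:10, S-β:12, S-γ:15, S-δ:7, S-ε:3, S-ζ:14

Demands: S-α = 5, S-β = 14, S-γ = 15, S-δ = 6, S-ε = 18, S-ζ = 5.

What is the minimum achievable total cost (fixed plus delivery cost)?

384

Open {H1, H2, H3}: assign each demand point to its cheapest open site.
  S-α→H1 5×7=35, S-β→H1 14×6=84, S-γ→H2 15×8=120, S-δ→H1 6×7=42, S-ε→H3 18×2=36, S-ζ→H1 5×2=10
  delivery cost 327, fixed 57 → total 384.
Compare {H2, H3}: delivery cost 357 + fixed 37 = 394.
Compare {H1, H2, H3, H4}: delivery cost 327 + fixed 74 = 401.
Compare {H1, H2, H4}: delivery cost 345 + fixed 59 = 404.
All other subsets cost ≥ 394. Minimum total cost: 384.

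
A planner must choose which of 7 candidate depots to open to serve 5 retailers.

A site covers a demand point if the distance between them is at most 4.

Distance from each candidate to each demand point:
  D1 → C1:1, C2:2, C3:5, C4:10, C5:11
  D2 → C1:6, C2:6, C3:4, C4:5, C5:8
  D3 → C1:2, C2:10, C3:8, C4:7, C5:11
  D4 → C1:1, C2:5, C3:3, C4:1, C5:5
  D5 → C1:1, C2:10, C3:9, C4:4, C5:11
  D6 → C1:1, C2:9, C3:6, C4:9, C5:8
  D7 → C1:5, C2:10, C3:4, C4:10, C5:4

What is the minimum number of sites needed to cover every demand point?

3

Coverage sets (demand points within 4 of each site):
  D1: {C1, C2}
  D2: {C3}
  D3: {C1}
  D4: {C1, C3, C4}
  D5: {C1, C4}
  D6: {C1}
  D7: {C3, C5}
No 2 sites suffice: every size-2 union leaves at least one demand point uncovered.
But {D1, D4, D7} covers everything, so the minimum is 3.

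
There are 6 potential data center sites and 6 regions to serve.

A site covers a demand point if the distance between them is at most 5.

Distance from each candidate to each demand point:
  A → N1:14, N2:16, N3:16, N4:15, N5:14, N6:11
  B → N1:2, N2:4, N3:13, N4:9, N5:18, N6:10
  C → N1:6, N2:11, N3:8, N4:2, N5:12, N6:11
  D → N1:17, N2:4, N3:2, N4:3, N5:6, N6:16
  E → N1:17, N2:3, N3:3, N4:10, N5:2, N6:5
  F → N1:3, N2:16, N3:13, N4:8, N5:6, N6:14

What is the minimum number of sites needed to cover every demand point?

Coverage sets (demand points within 5 of each site):
  A: {}
  B: {N1, N2}
  C: {N4}
  D: {N2, N3, N4}
  E: {N2, N3, N5, N6}
  F: {N1}
No 2 sites suffice: every size-2 union leaves at least one demand point uncovered.
But {B, C, E} covers everything, so the minimum is 3.

3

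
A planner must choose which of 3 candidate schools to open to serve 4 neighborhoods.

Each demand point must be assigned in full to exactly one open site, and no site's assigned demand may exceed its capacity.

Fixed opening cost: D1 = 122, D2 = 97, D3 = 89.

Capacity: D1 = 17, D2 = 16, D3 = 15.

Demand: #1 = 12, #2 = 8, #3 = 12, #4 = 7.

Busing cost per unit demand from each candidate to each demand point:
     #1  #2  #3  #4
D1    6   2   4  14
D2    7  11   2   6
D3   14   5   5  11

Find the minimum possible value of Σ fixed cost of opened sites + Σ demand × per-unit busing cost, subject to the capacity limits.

521

Open {D1, D2, D3}; cheapest assignment that respects the capacities:
  D1 (cap 17, load 12): #1 — cost 12×6 = 72
  D2 (cap 16, load 12): #3 — cost 12×2 = 24
  D3 (cap 15, load 15): #2, #4 — cost 8×5 + 7×11 = 117
  Shipping 213, fixed 308 → total 521.
  Any other capacity-feasible assignment to {D1, D2, D3} ships for at least 213.
Total demand is 39 and no other set of sites has combined capacity ≥ 39, so {D1, D2, D3} is the only feasible choice of open sites. Minimum: 521.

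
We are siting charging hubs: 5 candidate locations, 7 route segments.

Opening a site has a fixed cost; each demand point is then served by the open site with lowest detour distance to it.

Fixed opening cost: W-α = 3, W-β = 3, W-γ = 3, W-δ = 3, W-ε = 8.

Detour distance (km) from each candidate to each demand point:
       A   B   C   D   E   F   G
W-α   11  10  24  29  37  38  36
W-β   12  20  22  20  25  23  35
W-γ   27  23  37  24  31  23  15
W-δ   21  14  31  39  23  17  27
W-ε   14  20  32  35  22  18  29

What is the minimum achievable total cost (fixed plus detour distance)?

130

Open {W-α, W-β, W-γ, W-δ}: assign each demand point to its cheapest open site.
  A→W-α 11, B→W-α 10, C→W-β 22, D→W-β 20, E→W-δ 23, F→W-δ 17, G→W-γ 15
  detour distance 118, fixed 12 → total 130.
Compare {W-β, W-γ, W-δ}: detour distance 123 + fixed 9 = 132.
Compare {W-α, W-γ, W-δ}: detour distance 124 + fixed 9 = 133.
Compare {W-α, W-β, W-γ}: detour distance 126 + fixed 9 = 135.
All other subsets cost ≥ 132. Minimum total cost: 130.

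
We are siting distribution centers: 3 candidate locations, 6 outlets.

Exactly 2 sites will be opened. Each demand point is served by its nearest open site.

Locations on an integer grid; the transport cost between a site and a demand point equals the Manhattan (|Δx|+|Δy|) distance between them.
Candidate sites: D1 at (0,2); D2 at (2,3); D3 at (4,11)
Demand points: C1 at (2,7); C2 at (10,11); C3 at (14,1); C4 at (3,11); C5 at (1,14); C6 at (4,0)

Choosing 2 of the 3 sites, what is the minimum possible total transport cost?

Open {D2, D3}.
  C1→D2 4, C2→D3 6, C3→D2 14, C4→D3 1, C5→D3 6, C6→D2 5  ⇒ total 36.
Compare {D1, D3}: total 40.
Compare {D1, D2}: total 60.

36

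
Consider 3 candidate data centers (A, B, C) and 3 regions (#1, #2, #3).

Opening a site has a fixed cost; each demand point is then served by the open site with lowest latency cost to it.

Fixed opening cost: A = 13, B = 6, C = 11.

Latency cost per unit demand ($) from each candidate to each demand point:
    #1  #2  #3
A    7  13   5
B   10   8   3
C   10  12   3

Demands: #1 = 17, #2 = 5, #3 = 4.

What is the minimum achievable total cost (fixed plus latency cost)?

190

Open {A, B}: assign each demand point to its cheapest open site.
  #1→A 17×7=119, #2→B 5×8=40, #3→B 4×3=12
  latency cost 171, fixed 19 → total 190.
Compare {A, B, C}: latency cost 171 + fixed 30 = 201.
Compare {A, C}: latency cost 191 + fixed 24 = 215.
Compare {A}: latency cost 204 + fixed 13 = 217.
All other subsets cost ≥ 201. Minimum total cost: 190.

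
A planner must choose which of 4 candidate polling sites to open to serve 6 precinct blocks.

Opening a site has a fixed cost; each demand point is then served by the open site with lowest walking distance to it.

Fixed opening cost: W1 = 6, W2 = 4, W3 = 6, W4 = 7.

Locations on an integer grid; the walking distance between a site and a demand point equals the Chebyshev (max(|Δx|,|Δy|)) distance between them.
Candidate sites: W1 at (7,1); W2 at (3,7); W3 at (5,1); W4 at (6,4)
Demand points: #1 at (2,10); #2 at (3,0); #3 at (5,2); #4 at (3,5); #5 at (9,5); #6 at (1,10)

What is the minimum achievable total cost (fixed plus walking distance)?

25

Open {W2, W3}: assign each demand point to its cheapest open site.
  #1→W2 3, #2→W3 2, #3→W3 1, #4→W2 2, #5→W3 4, #6→W2 3
  walking distance 15, fixed 10 → total 25.
Compare {W1, W2}: walking distance 18 + fixed 10 = 28.
Compare {W2, W4}: walking distance 17 + fixed 11 = 28.
Compare {W2}: walking distance 26 + fixed 4 = 30.
All other subsets cost ≥ 28. Minimum total cost: 25.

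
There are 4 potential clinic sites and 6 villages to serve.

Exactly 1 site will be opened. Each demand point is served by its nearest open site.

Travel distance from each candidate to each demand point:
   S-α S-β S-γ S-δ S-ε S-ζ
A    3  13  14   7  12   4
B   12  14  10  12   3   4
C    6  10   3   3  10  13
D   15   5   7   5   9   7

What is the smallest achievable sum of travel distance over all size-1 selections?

45

Open {C}.
  S-α→C 6, S-β→C 10, S-γ→C 3, S-δ→C 3, S-ε→C 10, S-ζ→C 13  ⇒ total 45.
Compare {D}: total 48.
Compare {A}: total 53.
No size-1 selection does better; minimum is 45.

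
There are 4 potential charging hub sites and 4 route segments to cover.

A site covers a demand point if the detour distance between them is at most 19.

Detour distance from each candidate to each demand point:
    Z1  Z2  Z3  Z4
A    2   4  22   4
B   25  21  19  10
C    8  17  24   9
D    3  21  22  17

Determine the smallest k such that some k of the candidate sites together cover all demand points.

2

Coverage sets (demand points within 19 of each site):
  A: {Z1, Z2, Z4}
  B: {Z3, Z4}
  C: {Z1, Z2, Z4}
  D: {Z1, Z4}
No single site covers all 4 demand points.
But {A, B} covers everything, so the minimum is 2.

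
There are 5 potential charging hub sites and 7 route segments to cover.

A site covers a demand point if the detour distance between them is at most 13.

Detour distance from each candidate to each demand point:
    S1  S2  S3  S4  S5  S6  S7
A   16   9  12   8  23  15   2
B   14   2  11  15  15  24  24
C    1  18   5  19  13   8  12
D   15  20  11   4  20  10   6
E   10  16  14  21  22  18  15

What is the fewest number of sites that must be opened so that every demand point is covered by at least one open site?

2

Coverage sets (demand points within 13 of each site):
  A: {S2, S3, S4, S7}
  B: {S2, S3}
  C: {S1, S3, S5, S6, S7}
  D: {S3, S4, S6, S7}
  E: {S1}
No single site covers all 7 demand points.
But {A, C} covers everything, so the minimum is 2.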